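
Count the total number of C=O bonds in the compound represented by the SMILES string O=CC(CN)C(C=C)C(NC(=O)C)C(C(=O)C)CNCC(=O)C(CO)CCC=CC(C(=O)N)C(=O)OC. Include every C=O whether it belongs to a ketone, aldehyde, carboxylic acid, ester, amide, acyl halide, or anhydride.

6

OHC: aldehyde, 1 C=O (running total 1).
CH(NHCOCH3): amide, 1 C=O (running total 2).
CH(COCH3): ketone, 1 C=O (running total 3).
CO: ketone, 1 C=O (running total 4).
CH(CONH2): amide, 1 C=O (running total 5).
COOCH3: ester, 1 C=O (running total 6).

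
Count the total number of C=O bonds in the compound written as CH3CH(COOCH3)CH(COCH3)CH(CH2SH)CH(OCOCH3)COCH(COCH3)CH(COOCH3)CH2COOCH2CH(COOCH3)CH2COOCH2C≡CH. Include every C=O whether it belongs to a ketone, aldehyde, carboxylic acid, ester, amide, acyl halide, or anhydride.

CH(COOCH3): ester, 1 C=O (running total 1).
CH(COCH3): ketone, 1 C=O (running total 2).
CH(OCOCH3): ester, 1 C=O (running total 3).
CO: ketone, 1 C=O (running total 4).
CH(COCH3): ketone, 1 C=O (running total 5).
CH(COOCH3): ester, 1 C=O (running total 6).
CH2COOCH2: ester, 1 C=O (running total 7).
CH(COOCH3): ester, 1 C=O (running total 8).
CH2COOCH2: ester, 1 C=O (running total 9).

9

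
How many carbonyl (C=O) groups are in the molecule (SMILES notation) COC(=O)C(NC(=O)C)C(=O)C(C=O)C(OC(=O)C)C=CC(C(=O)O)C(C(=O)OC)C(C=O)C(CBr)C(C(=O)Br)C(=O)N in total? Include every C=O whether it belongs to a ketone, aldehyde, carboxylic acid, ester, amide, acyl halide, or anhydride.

CH3OOC: ester, 1 C=O (running total 1).
CH(NHCOCH3): amide, 1 C=O (running total 2).
CO: ketone, 1 C=O (running total 3).
CH(CHO): aldehyde, 1 C=O (running total 4).
CH(OCOCH3): ester, 1 C=O (running total 5).
CH(COOH): carboxylic acid, 1 C=O (running total 6).
CH(COOCH3): ester, 1 C=O (running total 7).
CH(CHO): aldehyde, 1 C=O (running total 8).
CH(COBr): acyl halide, 1 C=O (running total 9).
CONH2: amide, 1 C=O (running total 10).

10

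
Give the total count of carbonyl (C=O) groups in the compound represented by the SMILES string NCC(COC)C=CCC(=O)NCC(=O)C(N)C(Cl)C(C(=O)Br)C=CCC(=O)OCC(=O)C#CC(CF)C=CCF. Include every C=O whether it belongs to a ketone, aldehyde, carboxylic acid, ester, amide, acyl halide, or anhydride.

CH2CONHCH2: amide, 1 C=O (running total 1).
CO: ketone, 1 C=O (running total 2).
CH(COBr): acyl halide, 1 C=O (running total 3).
CH2COOCH2: ester, 1 C=O (running total 4).
CO: ketone, 1 C=O (running total 5).

5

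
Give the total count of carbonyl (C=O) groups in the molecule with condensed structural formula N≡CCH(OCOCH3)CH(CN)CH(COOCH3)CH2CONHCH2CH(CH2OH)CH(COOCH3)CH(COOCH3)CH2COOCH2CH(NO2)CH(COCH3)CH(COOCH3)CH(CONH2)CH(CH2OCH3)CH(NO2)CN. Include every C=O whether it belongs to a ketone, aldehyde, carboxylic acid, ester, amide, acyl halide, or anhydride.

9

CH(OCOCH3): ester, 1 C=O (running total 1).
CH(COOCH3): ester, 1 C=O (running total 2).
CH2CONHCH2: amide, 1 C=O (running total 3).
CH(COOCH3): ester, 1 C=O (running total 4).
CH(COOCH3): ester, 1 C=O (running total 5).
CH2COOCH2: ester, 1 C=O (running total 6).
CH(COCH3): ketone, 1 C=O (running total 7).
CH(COOCH3): ester, 1 C=O (running total 8).
CH(CONH2): amide, 1 C=O (running total 9).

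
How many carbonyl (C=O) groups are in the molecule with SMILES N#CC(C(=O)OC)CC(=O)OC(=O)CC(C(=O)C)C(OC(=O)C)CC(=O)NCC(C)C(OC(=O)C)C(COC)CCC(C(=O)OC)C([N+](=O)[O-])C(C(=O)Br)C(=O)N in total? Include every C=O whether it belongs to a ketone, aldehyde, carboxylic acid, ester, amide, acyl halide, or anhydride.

CH(COOCH3): ester, 1 C=O (running total 1).
CH2CO-O-COCH2: anhydride, 2 C=O (running total 3).
CH(COCH3): ketone, 1 C=O (running total 4).
CH(OCOCH3): ester, 1 C=O (running total 5).
CH2CONHCH2: amide, 1 C=O (running total 6).
CH(OCOCH3): ester, 1 C=O (running total 7).
CH(COOCH3): ester, 1 C=O (running total 8).
CH(COBr): acyl halide, 1 C=O (running total 9).
CONH2: amide, 1 C=O (running total 10).

10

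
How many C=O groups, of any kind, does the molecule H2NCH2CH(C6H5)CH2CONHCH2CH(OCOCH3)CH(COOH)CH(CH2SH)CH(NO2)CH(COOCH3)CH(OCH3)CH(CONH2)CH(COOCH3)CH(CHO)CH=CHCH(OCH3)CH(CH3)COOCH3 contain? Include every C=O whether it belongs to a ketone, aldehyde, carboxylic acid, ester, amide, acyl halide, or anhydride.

8

CH2CONHCH2: amide, 1 C=O (running total 1).
CH(OCOCH3): ester, 1 C=O (running total 2).
CH(COOH): carboxylic acid, 1 C=O (running total 3).
CH(COOCH3): ester, 1 C=O (running total 4).
CH(CONH2): amide, 1 C=O (running total 5).
CH(COOCH3): ester, 1 C=O (running total 6).
CH(CHO): aldehyde, 1 C=O (running total 7).
COOCH3: ester, 1 C=O (running total 8).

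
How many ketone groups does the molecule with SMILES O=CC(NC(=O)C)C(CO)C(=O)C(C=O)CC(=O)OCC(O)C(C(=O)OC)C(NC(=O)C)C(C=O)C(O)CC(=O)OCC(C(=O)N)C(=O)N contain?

terminal –CHO: carbonyl C bonded to H and C → aldehyde.
pendant –NHC(=O)CH3: N bonded to a carbonyl → amide (not amine).
pendant –CH2OH on an sp³ backbone C → alcohol.
–C(=O)– with carbon on both sides → ketone.
pendant –CHO: carbonyl C bonded to C and H → aldehyde.
–C(=O)–O–C with C on the carbonyl side → ester.
–OH on an sp³ carbon → alcohol (secondary).
pendant –COOCH3: carbonyl C bonded to C and –OCH3 → ester.
pendant –NHC(=O)CH3: N bonded to a carbonyl → amide (not amine).
pendant –CHO: carbonyl C bonded to C and H → aldehyde.
–OH on an sp³ carbon → alcohol (secondary).
–C(=O)–O–C with C on the carbonyl side → ester.
pendant –CONH2: carbonyl C bonded to C and N → amide.
–C(=O)NH2: carbonyl C bonded to C and to N → amide (the N is not a separate amine).
Ketone appears at: CO → 1.

1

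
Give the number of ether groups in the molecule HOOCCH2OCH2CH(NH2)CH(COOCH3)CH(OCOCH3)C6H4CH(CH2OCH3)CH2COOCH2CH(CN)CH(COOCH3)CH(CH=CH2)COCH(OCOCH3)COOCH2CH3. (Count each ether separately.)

Taking each segment in turn:
  HOOC: –COOH: carbonyl C bonded to –OH and C → carboxylic acid (the –OH is not a separate alcohol).
  CH2OCH2: C–O–C with sp³ carbons on both sides and no adjacent C=O → ether.
  CH(NH2): –NH2 on an sp³ carbon with no adjacent C=O → amine.
  CH(COOCH3): pendant –COOCH3: carbonyl C bonded to C and –OCH3 → ester.
  CH(OCOCH3): pendant –OC(=O)CH3: an acyloxy group → ester.
  C6H4: para-disubstituted benzene ring → arene.
  CH(CH2OCH3): pendant –CH2OCH3: C–O–C linkage → ether.
  CH2COOCH2: –C(=O)–O–C with C on the carbonyl side → ester.
  CH(CN): pendant –C≡N: nitrile.
  CH(COOCH3): pendant –COOCH3: carbonyl C bonded to C and –OCH3 → ester.
  CH(CH=CH2): pendant –CH=CH2: C=C double bond → alkene.
  CO: –C(=O)– with carbon on both sides → ketone.
  CH(OCOCH3): pendant –OC(=O)CH3: an acyloxy group → ester.
  COOCH2CH3: –C(=O)OCH2CH3: carbonyl C bonded to C and to –OEt → ester.
Ether appears at: CH2OCH2, CH(CH2OCH3) → 2.

2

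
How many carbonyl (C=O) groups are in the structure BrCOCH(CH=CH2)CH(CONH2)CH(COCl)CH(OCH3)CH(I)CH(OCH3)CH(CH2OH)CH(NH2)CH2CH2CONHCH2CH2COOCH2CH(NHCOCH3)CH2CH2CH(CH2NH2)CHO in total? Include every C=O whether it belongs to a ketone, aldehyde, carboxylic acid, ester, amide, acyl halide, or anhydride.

BrCO: acyl halide, 1 C=O (running total 1).
CH(CONH2): amide, 1 C=O (running total 2).
CH(COCl): acyl halide, 1 C=O (running total 3).
CH2CONHCH2: amide, 1 C=O (running total 4).
CH2COOCH2: ester, 1 C=O (running total 5).
CH(NHCOCH3): amide, 1 C=O (running total 6).
CHO: aldehyde, 1 C=O (running total 7).

7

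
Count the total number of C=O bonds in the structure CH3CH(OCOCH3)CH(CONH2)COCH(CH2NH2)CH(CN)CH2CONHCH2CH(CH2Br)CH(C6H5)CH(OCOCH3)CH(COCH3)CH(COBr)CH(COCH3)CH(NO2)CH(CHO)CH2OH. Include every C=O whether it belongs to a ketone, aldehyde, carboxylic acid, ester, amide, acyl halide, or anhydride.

9

CH(OCOCH3): ester, 1 C=O (running total 1).
CH(CONH2): amide, 1 C=O (running total 2).
CO: ketone, 1 C=O (running total 3).
CH2CONHCH2: amide, 1 C=O (running total 4).
CH(OCOCH3): ester, 1 C=O (running total 5).
CH(COCH3): ketone, 1 C=O (running total 6).
CH(COBr): acyl halide, 1 C=O (running total 7).
CH(COCH3): ketone, 1 C=O (running total 8).
CH(CHO): aldehyde, 1 C=O (running total 9).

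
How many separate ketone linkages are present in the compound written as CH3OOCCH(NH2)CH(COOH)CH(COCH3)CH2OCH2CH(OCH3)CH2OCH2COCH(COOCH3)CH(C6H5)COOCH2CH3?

2

CH3O–C(=O)–: carbonyl C bonded to C and to –OCH3 → ester (not ketone + ether).
–NH2 on an sp³ carbon with no adjacent C=O → amine.
pendant –COOH: carbonyl C bonded to C and –OH → carboxylic acid.
pendant –COCH3: carbonyl C bonded to two carbons → ketone.
C–O–C with sp³ carbons on both sides and no adjacent C=O → ether.
pendant –OCH3: C–O–C with sp³ C, no adjacent C=O → ether.
C–O–C with sp³ carbons on both sides and no adjacent C=O → ether.
–C(=O)– with carbon on both sides → ketone.
pendant –COOCH3: carbonyl C bonded to C and –OCH3 → ester.
pendant –C6H5: benzene ring → arene.
–C(=O)OCH2CH3: carbonyl C bonded to C and to –OEt → ester.
Ketone appears at: CH(COCH3), CO → 2.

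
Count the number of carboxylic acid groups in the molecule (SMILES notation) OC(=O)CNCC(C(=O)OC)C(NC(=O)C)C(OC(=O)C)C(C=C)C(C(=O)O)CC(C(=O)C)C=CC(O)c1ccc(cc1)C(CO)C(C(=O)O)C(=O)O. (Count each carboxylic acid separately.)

–COOH: carbonyl C bonded to –OH and C → carboxylic acid (the –OH is not a separate alcohol).
C–N–C with sp³ carbons and no adjacent C=O → amine (secondary).
pendant –COOCH3: carbonyl C bonded to C and –OCH3 → ester.
pendant –NHC(=O)CH3: N bonded to a carbonyl → amide (not amine).
pendant –OC(=O)CH3: an acyloxy group → ester.
pendant –CH=CH2: C=C double bond → alkene.
pendant –COOH: carbonyl C bonded to C and –OH → carboxylic acid.
pendant –COCH3: carbonyl C bonded to two carbons → ketone.
C=C double bond → alkene.
–OH on an sp³ carbon → alcohol (secondary).
para-disubstituted benzene ring → arene.
pendant –CH2OH on an sp³ backbone C → alcohol.
pendant –COOH: carbonyl C bonded to C and –OH → carboxylic acid.
–COOH: carbonyl C bonded to –OH and C → carboxylic acid (the –OH is not a separate alcohol).
Carboxylic acid appears at: HOOC, CH(COOH), CH(COOH), COOH → 4.

4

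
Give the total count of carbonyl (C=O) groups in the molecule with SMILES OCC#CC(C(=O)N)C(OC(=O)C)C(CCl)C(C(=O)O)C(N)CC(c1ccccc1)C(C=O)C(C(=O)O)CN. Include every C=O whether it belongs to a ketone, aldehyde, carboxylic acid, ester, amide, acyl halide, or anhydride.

5

CH(CONH2): amide, 1 C=O (running total 1).
CH(OCOCH3): ester, 1 C=O (running total 2).
CH(COOH): carboxylic acid, 1 C=O (running total 3).
CH(CHO): aldehyde, 1 C=O (running total 4).
CH(COOH): carboxylic acid, 1 C=O (running total 5).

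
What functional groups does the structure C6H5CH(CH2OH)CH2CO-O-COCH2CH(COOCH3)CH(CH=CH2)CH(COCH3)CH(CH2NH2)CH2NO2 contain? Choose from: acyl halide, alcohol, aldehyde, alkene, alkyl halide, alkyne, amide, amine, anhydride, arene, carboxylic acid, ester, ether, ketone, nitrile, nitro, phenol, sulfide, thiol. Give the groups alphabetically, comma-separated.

Taking each segment in turn:
  C6H5: C6H5– phenyl ring → arene.
  CH(CH2OH): pendant –CH2OH on an sp³ backbone C → alcohol.
  CH2CO-O-COCH2: two acyl groups sharing one oxygen, –C(=O)–O–C(=O)– → anhydride.
  CH(COOCH3): pendant –COOCH3: carbonyl C bonded to C and –OCH3 → ester.
  CH(CH=CH2): pendant –CH=CH2: C=C double bond → alkene.
  CH(COCH3): pendant –COCH3: carbonyl C bonded to two carbons → ketone.
  CH(CH2NH2): pendant –CH2NH2: N on sp³ C, no adjacent C=O → amine.
  CH2NO2: –NO2 on carbon → nitro group.

alcohol, alkene, amine, anhydride, arene, ester, ketone, nitro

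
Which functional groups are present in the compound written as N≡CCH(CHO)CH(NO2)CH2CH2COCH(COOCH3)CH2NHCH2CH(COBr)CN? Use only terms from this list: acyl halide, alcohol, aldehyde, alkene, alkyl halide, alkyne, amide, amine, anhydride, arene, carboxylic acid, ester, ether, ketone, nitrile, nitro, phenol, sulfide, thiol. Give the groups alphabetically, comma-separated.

acyl halide, aldehyde, amine, ester, ketone, nitrile, nitro

N≡C–: carbon triple-bonded to nitrogen → nitrile.
pendant –CHO: carbonyl C bonded to C and H → aldehyde.
–NO2 on an sp³ carbon → nitro (the N=O is not a carbonyl).
–C(=O)– with carbon on both sides → ketone.
pendant –COOCH3: carbonyl C bonded to C and –OCH3 → ester.
C–N–C with sp³ carbons and no adjacent C=O → amine (secondary).
pendant –C(=O)X: carbonyl C bonded to C and halogen → acyl halide.
–C≡N: carbon triple-bonded to nitrogen → nitrile.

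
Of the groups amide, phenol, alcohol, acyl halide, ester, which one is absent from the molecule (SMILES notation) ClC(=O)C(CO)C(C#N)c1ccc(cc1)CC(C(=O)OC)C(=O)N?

phenol

ester: present (CH(COOCH3) — pendant –COOCH3: carbonyl C bonded to C and –OCH3 → ester).
alcohol: present (CH(CH2OH) — pendant –CH2OH on an sp³ backbone C → alcohol).
acyl halide: present (ClCO — –C(=O)Cl: carbonyl C bonded to C and to a halogen → acyl halide (not alkyl halide)).
amide: present (CONH2 — –C(=O)NH2: carbonyl C bonded to C and to N → amide (the N is not a separate amine)).
phenol: absent. In CH(CH2OH), the –OH is on an sp³ carbon, not on an aromatic ring, so it is an alcohol.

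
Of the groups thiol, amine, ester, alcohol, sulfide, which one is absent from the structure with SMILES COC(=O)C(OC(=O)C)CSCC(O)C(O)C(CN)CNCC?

alcohol: present (CH(OH) — –OH on an sp³ carbon → alcohol (secondary)).
sulfide: present (CH2SCH2 — C–S–C linkage → sulfide (thioether)).
ester: present (CH3OOC — CH3O–C(=O)–: carbonyl C bonded to C and to –OCH3 → ester (not ketone + ether)).
amine: present (CH(CH2NH2) — pendant –CH2NH2: N on sp³ C, no adjacent C=O → amine).
thiol: no segment matches this pattern.

thiol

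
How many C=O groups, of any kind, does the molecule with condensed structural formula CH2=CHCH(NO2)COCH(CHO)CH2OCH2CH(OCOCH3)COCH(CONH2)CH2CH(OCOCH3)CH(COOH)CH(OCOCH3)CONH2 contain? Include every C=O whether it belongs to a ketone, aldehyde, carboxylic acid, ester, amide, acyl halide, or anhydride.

CO: ketone, 1 C=O (running total 1).
CH(CHO): aldehyde, 1 C=O (running total 2).
CH(OCOCH3): ester, 1 C=O (running total 3).
CO: ketone, 1 C=O (running total 4).
CH(CONH2): amide, 1 C=O (running total 5).
CH(OCOCH3): ester, 1 C=O (running total 6).
CH(COOH): carboxylic acid, 1 C=O (running total 7).
CH(OCOCH3): ester, 1 C=O (running total 8).
CONH2: amide, 1 C=O (running total 9).

9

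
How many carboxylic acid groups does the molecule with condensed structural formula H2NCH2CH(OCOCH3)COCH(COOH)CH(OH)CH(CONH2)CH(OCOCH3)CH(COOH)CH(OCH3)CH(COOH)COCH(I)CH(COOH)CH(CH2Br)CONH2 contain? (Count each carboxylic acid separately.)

4

–NH2 on an sp³ carbon with no adjacent C=O → amine.
pendant –OC(=O)CH3: an acyloxy group → ester.
–C(=O)– with carbon on both sides → ketone.
pendant –COOH: carbonyl C bonded to C and –OH → carboxylic acid.
–OH on an sp³ carbon → alcohol (secondary).
pendant –CONH2: carbonyl C bonded to C and N → amide.
pendant –OC(=O)CH3: an acyloxy group → ester.
pendant –COOH: carbonyl C bonded to C and –OH → carboxylic acid.
pendant –OCH3: C–O–C with sp³ C, no adjacent C=O → ether.
pendant –COOH: carbonyl C bonded to C and –OH → carboxylic acid.
–C(=O)– with carbon on both sides → ketone.
halogen on an sp³ carbon → alkyl halide.
pendant –COOH: carbonyl C bonded to C and –OH → carboxylic acid.
pendant –CH2X: halogen on sp³ carbon → alkyl halide.
–C(=O)NH2: carbonyl C bonded to C and to N → amide (the N is not a separate amine).
Carboxylic acid appears at: CH(COOH), CH(COOH), CH(COOH), CH(COOH) → 4.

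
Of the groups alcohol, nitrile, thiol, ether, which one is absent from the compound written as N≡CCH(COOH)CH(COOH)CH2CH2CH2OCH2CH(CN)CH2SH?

alcohol

nitrile: present (N≡C — N≡C–: carbon triple-bonded to nitrogen → nitrile).
thiol: present (CH2SH — –SH on an sp³ carbon → thiol).
ether: present (CH2OCH2 — C–O–C with sp³ carbons on both sides and no adjacent C=O → ether).
alcohol: absent. In CH(COOH), the –OH sits on a carbonyl carbon, making it part of a carboxylic acid, not an alcohol.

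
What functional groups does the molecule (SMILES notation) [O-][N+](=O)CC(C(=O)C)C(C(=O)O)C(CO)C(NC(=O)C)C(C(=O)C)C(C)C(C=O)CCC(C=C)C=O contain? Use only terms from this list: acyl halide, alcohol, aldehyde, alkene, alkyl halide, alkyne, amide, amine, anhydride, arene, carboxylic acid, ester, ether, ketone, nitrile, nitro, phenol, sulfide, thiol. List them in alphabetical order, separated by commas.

alcohol, aldehyde, alkene, amide, carboxylic acid, ketone, nitro

–NO2 on carbon → nitro group.
pendant –COCH3: carbonyl C bonded to two carbons → ketone.
pendant –COOH: carbonyl C bonded to C and –OH → carboxylic acid.
pendant –CH2OH on an sp³ backbone C → alcohol.
pendant –NHC(=O)CH3: N bonded to a carbonyl → amide (not amine).
pendant –COCH3: carbonyl C bonded to two carbons → ketone.
pendant –CHO: carbonyl C bonded to C and H → aldehyde.
pendant –CH=CH2: C=C double bond → alkene.
terminal –CHO: carbonyl C bonded to H and C → aldehyde.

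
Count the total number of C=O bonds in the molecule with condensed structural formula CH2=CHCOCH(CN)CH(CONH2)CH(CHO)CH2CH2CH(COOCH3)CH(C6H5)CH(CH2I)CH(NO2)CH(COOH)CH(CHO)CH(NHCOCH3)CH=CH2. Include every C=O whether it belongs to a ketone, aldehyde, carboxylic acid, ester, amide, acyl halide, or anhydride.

CO: ketone, 1 C=O (running total 1).
CH(CONH2): amide, 1 C=O (running total 2).
CH(CHO): aldehyde, 1 C=O (running total 3).
CH(COOCH3): ester, 1 C=O (running total 4).
CH(COOH): carboxylic acid, 1 C=O (running total 5).
CH(CHO): aldehyde, 1 C=O (running total 6).
CH(NHCOCH3): amide, 1 C=O (running total 7).

7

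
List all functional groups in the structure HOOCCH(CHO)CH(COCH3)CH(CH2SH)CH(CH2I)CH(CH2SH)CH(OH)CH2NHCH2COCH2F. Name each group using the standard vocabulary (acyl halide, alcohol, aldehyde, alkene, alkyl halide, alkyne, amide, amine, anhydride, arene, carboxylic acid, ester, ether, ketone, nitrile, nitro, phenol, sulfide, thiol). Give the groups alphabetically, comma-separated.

alcohol, aldehyde, alkyl halide, amine, carboxylic acid, ketone, thiol

Reading the structure from left to right:
  HOOC: –COOH: carbonyl C bonded to –OH and C → carboxylic acid (the –OH is not a separate alcohol).
  CH(CHO): pendant –CHO: carbonyl C bonded to C and H → aldehyde.
  CH(COCH3): pendant –COCH3: carbonyl C bonded to two carbons → ketone.
  CH(CH2SH): pendant –CH2SH → thiol.
  CH(CH2I): pendant –CH2X: halogen on sp³ carbon → alkyl halide.
  CH(CH2SH): pendant –CH2SH → thiol.
  CH(OH): –OH on an sp³ carbon → alcohol (secondary).
  CH2NHCH2: C–N–C with sp³ carbons and no adjacent C=O → amine (secondary).
  CO: –C(=O)– with carbon on both sides → ketone.
  CH2F: halogen on an sp³ carbon → alkyl halide.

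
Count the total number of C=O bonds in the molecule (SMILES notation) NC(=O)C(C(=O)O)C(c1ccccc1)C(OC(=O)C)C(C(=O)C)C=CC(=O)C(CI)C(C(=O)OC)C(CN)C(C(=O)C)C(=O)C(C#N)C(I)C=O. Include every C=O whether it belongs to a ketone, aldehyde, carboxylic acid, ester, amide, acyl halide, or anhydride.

9

H2NCO: amide, 1 C=O (running total 1).
CH(COOH): carboxylic acid, 1 C=O (running total 2).
CH(OCOCH3): ester, 1 C=O (running total 3).
CH(COCH3): ketone, 1 C=O (running total 4).
CO: ketone, 1 C=O (running total 5).
CH(COOCH3): ester, 1 C=O (running total 6).
CH(COCH3): ketone, 1 C=O (running total 7).
CO: ketone, 1 C=O (running total 8).
CHO: aldehyde, 1 C=O (running total 9).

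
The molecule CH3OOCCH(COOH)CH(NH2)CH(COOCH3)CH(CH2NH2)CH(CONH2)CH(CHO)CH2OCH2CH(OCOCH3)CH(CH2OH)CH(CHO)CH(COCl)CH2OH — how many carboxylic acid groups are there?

Taking each segment in turn:
  CH3OOC: CH3O–C(=O)–: carbonyl C bonded to C and to –OCH3 → ester (not ketone + ether).
  CH(COOH): pendant –COOH: carbonyl C bonded to C and –OH → carboxylic acid.
  CH(NH2): –NH2 on an sp³ carbon with no adjacent C=O → amine.
  CH(COOCH3): pendant –COOCH3: carbonyl C bonded to C and –OCH3 → ester.
  CH(CH2NH2): pendant –CH2NH2: N on sp³ C, no adjacent C=O → amine.
  CH(CONH2): pendant –CONH2: carbonyl C bonded to C and N → amide.
  CH(CHO): pendant –CHO: carbonyl C bonded to C and H → aldehyde.
  CH2OCH2: C–O–C with sp³ carbons on both sides and no adjacent C=O → ether.
  CH(OCOCH3): pendant –OC(=O)CH3: an acyloxy group → ester.
  CH(CH2OH): pendant –CH2OH on an sp³ backbone C → alcohol.
  CH(CHO): pendant –CHO: carbonyl C bonded to C and H → aldehyde.
  CH(COCl): pendant –C(=O)X: carbonyl C bonded to C and halogen → acyl halide.
  CH2OH: –OH on an sp³ carbon → alcohol.
Carboxylic acid appears at: CH(COOH) → 1.

1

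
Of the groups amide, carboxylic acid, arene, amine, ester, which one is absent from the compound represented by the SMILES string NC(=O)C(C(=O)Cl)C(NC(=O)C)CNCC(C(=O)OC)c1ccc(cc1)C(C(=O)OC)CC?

carboxylic acid

amide: present (H2NCO — –C(=O)NH2: carbonyl C bonded to C and to N → amide (the N is not a separate amine)).
arene: present (C6H4 — para-disubstituted benzene ring → arene).
ester: present (CH(COOCH3) — pendant –COOCH3: carbonyl C bonded to C and –OCH3 → ester).
amine: present (CH2NHCH2 — C–N–C with sp³ carbons and no adjacent C=O → amine (secondary)).
carboxylic acid: absent. In CH(COOCH3), the acyl oxygen is bonded to carbon (–O–C), not to H, so this is an ester. In each of H2NCO and CH(NHCOCH3), the carbonyl is bonded to nitrogen, not to –OH; that is an amide.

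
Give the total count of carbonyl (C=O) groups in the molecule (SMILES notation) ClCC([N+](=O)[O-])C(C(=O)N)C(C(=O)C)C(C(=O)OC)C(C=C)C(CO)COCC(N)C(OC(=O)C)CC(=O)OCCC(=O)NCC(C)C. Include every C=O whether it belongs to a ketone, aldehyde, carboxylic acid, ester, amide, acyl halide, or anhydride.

6

CH(CONH2): amide, 1 C=O (running total 1).
CH(COCH3): ketone, 1 C=O (running total 2).
CH(COOCH3): ester, 1 C=O (running total 3).
CH(OCOCH3): ester, 1 C=O (running total 4).
CH2COOCH2: ester, 1 C=O (running total 5).
CH2CONHCH2: amide, 1 C=O (running total 6).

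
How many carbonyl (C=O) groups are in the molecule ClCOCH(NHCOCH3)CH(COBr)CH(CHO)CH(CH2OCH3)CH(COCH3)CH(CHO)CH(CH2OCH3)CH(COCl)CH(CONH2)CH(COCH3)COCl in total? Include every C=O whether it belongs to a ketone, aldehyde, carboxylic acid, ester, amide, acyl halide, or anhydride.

ClCO: acyl halide, 1 C=O (running total 1).
CH(NHCOCH3): amide, 1 C=O (running total 2).
CH(COBr): acyl halide, 1 C=O (running total 3).
CH(CHO): aldehyde, 1 C=O (running total 4).
CH(COCH3): ketone, 1 C=O (running total 5).
CH(CHO): aldehyde, 1 C=O (running total 6).
CH(COCl): acyl halide, 1 C=O (running total 7).
CH(CONH2): amide, 1 C=O (running total 8).
CH(COCH3): ketone, 1 C=O (running total 9).
COCl: acyl halide, 1 C=O (running total 10).

10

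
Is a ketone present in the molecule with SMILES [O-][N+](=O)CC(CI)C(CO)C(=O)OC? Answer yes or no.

–NO2 on carbon → nitro group.
pendant –CH2X: halogen on sp³ carbon → alkyl halide.
pendant –CH2OH on an sp³ backbone C → alcohol.
–C(=O)OCH3: carbonyl C bonded to C and to –OCH3 → ester (not ketone + ether).
In COOCH3, the C=O is bonded to an –O–C group, which defines an ester, not a ketone.
The groups actually present are: alcohol, alkyl halide, ester, nitro.

no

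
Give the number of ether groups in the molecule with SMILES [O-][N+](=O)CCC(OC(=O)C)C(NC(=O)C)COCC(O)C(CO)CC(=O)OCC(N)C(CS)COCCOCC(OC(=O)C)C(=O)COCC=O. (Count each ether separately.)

–NO2 on carbon → nitro group.
pendant –OC(=O)CH3: an acyloxy group → ester.
pendant –NHC(=O)CH3: N bonded to a carbonyl → amide (not amine).
C–O–C with sp³ carbons on both sides and no adjacent C=O → ether.
–OH on an sp³ carbon → alcohol (secondary).
pendant –CH2OH on an sp³ backbone C → alcohol.
–C(=O)–O–C with C on the carbonyl side → ester.
–NH2 on an sp³ carbon with no adjacent C=O → amine.
pendant –CH2SH → thiol.
C–O–C with sp³ carbons on both sides and no adjacent C=O → ether.
C–O–C with sp³ carbons on both sides and no adjacent C=O → ether.
pendant –OC(=O)CH3: an acyloxy group → ester.
–C(=O)– with carbon on both sides → ketone.
C–O–C with sp³ carbons on both sides and no adjacent C=O → ether.
terminal –CHO: carbonyl C bonded to H and C → aldehyde.
Ether appears at: CH2OCH2, CH2OCH2, CH2OCH2, CH2OCH2 → 4.

4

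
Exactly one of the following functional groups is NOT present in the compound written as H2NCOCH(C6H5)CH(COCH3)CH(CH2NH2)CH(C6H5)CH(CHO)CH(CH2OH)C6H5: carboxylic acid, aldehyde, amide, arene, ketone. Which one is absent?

carboxylic acid

amide: present (H2NCO — –C(=O)NH2: carbonyl C bonded to C and to N → amide (the N is not a separate amine)).
aldehyde: present (CH(CHO) — pendant –CHO: carbonyl C bonded to C and H → aldehyde).
ketone: present (CH(COCH3) — pendant –COCH3: carbonyl C bonded to two carbons → ketone).
arene: present (CH(C6H5) — pendant –C6H5: benzene ring → arene).
carboxylic acid: absent. In H2NCO, the carbonyl is bonded to nitrogen, not to –OH; that is an amide.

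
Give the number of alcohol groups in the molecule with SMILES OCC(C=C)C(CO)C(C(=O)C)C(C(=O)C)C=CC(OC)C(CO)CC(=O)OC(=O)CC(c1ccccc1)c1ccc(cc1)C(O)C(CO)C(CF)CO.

6

HO– on an sp³ carbon → alcohol.
pendant –CH=CH2: C=C double bond → alkene.
pendant –CH2OH on an sp³ backbone C → alcohol.
pendant –COCH3: carbonyl C bonded to two carbons → ketone.
pendant –COCH3: carbonyl C bonded to two carbons → ketone.
C=C double bond → alkene.
pendant –OCH3: C–O–C with sp³ C, no adjacent C=O → ether.
pendant –CH2OH on an sp³ backbone C → alcohol.
two acyl groups sharing one oxygen, –C(=O)–O–C(=O)– → anhydride.
pendant –C6H5: benzene ring → arene.
para-disubstituted benzene ring → arene.
–OH on an sp³ carbon → alcohol (secondary).
pendant –CH2OH on an sp³ backbone C → alcohol.
pendant –CH2X: halogen on sp³ carbon → alkyl halide.
–OH on an sp³ carbon → alcohol.
Alcohol appears at: HOCH2, CH(CH2OH), CH(CH2OH), CH(OH), CH(CH2OH), CH2OH → 6.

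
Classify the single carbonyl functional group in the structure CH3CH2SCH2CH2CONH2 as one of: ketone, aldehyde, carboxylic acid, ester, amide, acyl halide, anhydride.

The carbonyl is in the CONH2 segment: –C(=O)NH2: carbonyl C bonded to C and to N → amide (the N is not a separate amine).

amide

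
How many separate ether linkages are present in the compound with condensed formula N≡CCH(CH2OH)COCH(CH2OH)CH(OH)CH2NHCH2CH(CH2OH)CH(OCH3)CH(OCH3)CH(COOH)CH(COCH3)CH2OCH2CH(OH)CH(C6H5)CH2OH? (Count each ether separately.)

3

N≡C–: carbon triple-bonded to nitrogen → nitrile.
pendant –CH2OH on an sp³ backbone C → alcohol.
–C(=O)– with carbon on both sides → ketone.
pendant –CH2OH on an sp³ backbone C → alcohol.
–OH on an sp³ carbon → alcohol (secondary).
C–N–C with sp³ carbons and no adjacent C=O → amine (secondary).
pendant –CH2OH on an sp³ backbone C → alcohol.
pendant –OCH3: C–O–C with sp³ C, no adjacent C=O → ether.
pendant –OCH3: C–O–C with sp³ C, no adjacent C=O → ether.
pendant –COOH: carbonyl C bonded to C and –OH → carboxylic acid.
pendant –COCH3: carbonyl C bonded to two carbons → ketone.
C–O–C with sp³ carbons on both sides and no adjacent C=O → ether.
–OH on an sp³ carbon → alcohol (secondary).
pendant –C6H5: benzene ring → arene.
–OH on an sp³ carbon → alcohol.
Ether appears at: CH(OCH3), CH(OCH3), CH2OCH2 → 3.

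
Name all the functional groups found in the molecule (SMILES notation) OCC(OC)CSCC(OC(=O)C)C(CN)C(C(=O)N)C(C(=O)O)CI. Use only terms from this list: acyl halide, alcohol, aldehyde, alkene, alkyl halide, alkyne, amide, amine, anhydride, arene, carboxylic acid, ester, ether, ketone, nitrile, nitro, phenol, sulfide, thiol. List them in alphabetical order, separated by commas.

alcohol, alkyl halide, amide, amine, carboxylic acid, ester, ether, sulfide

HO– on an sp³ carbon → alcohol.
pendant –OCH3: C–O–C with sp³ C, no adjacent C=O → ether.
C–S–C linkage → sulfide (thioether).
pendant –OC(=O)CH3: an acyloxy group → ester.
pendant –CH2NH2: N on sp³ C, no adjacent C=O → amine.
pendant –CONH2: carbonyl C bonded to C and N → amide.
pendant –COOH: carbonyl C bonded to C and –OH → carboxylic acid.
halogen on an sp³ carbon → alkyl halide.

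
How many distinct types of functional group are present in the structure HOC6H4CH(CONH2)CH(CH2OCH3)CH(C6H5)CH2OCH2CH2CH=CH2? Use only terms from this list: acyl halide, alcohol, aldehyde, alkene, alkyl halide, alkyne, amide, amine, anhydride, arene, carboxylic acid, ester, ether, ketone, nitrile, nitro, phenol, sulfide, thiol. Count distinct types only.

5

–OH attached directly to an aromatic ring → phenol (not alcohol); the ring itself is an arene.
pendant –CONH2: carbonyl C bonded to C and N → amide.
pendant –CH2OCH3: C–O–C linkage → ether.
pendant –C6H5: benzene ring → arene.
C–O–C with sp³ carbons on both sides and no adjacent C=O → ether.
C=C double bond → alkene.
Distinct types present: alkene, amide, arene, ether, phenol.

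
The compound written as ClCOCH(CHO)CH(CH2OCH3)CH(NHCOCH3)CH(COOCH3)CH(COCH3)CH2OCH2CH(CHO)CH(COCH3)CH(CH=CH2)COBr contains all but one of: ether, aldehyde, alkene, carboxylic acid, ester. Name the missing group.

ester: present (CH(COOCH3) — pendant –COOCH3: carbonyl C bonded to C and –OCH3 → ester).
alkene: present (CH(CH=CH2) — pendant –CH=CH2: C=C double bond → alkene).
aldehyde: present (CH(CHO) — pendant –CHO: carbonyl C bonded to C and H → aldehyde).
ether: present (CH(CH2OCH3) — pendant –CH2OCH3: C–O–C linkage → ether).
carboxylic acid: absent. In CH(COOCH3), the acyl oxygen is bonded to carbon (–O–C), not to H, so this is an ester. In CH(NHCOCH3), the carbonyl is bonded to nitrogen, not to –OH; that is an amide.

carboxylic acid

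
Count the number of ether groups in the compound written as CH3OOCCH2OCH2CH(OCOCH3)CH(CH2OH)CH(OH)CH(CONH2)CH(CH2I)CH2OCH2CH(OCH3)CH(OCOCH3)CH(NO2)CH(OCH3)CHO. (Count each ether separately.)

4

Taking each segment in turn:
  CH3OOC: CH3O–C(=O)–: carbonyl C bonded to C and to –OCH3 → ester (not ketone + ether).
  CH2OCH2: C–O–C with sp³ carbons on both sides and no adjacent C=O → ether.
  CH(OCOCH3): pendant –OC(=O)CH3: an acyloxy group → ester.
  CH(CH2OH): pendant –CH2OH on an sp³ backbone C → alcohol.
  CH(OH): –OH on an sp³ carbon → alcohol (secondary).
  CH(CONH2): pendant –CONH2: carbonyl C bonded to C and N → amide.
  CH(CH2I): pendant –CH2X: halogen on sp³ carbon → alkyl halide.
  CH2OCH2: C–O–C with sp³ carbons on both sides and no adjacent C=O → ether.
  CH(OCH3): pendant –OCH3: C–O–C with sp³ C, no adjacent C=O → ether.
  CH(OCOCH3): pendant –OC(=O)CH3: an acyloxy group → ester.
  CH(NO2): –NO2 on an sp³ carbon → nitro (the N=O is not a carbonyl).
  CH(OCH3): pendant –OCH3: C–O–C with sp³ C, no adjacent C=O → ether.
  CHO: terminal –CHO: carbonyl C bonded to H and C → aldehyde.
Ether appears at: CH2OCH2, CH2OCH2, CH(OCH3), CH(OCH3) → 4.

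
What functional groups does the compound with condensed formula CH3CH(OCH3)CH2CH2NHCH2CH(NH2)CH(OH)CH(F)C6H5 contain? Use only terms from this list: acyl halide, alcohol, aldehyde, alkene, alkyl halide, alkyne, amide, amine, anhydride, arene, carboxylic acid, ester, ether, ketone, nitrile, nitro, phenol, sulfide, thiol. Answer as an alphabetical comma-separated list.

pendant –OCH3: C–O–C with sp³ C, no adjacent C=O → ether.
C–N–C with sp³ carbons and no adjacent C=O → amine (secondary).
–NH2 on an sp³ carbon with no adjacent C=O → amine.
–OH on an sp³ carbon → alcohol (secondary).
halogen on an sp³ carbon → alkyl halide.
–C6H5 phenyl ring → arene.

alcohol, alkyl halide, amine, arene, ether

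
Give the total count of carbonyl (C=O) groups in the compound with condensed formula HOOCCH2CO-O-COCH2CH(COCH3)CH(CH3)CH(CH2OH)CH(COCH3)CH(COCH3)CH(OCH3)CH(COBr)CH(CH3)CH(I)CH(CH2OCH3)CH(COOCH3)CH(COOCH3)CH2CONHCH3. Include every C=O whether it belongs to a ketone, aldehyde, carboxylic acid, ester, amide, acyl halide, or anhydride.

10

HOOC: carboxylic acid, 1 C=O (running total 1).
CH2CO-O-COCH2: anhydride, 2 C=O (running total 3).
CH(COCH3): ketone, 1 C=O (running total 4).
CH(COCH3): ketone, 1 C=O (running total 5).
CH(COCH3): ketone, 1 C=O (running total 6).
CH(COBr): acyl halide, 1 C=O (running total 7).
CH(COOCH3): ester, 1 C=O (running total 8).
CH(COOCH3): ester, 1 C=O (running total 9).
CONHCH3: amide, 1 C=O (running total 10).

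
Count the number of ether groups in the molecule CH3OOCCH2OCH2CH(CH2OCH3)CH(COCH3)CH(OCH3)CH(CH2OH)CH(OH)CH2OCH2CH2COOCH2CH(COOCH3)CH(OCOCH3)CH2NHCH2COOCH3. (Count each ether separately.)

4

Taking each segment in turn:
  CH3OOC: CH3O–C(=O)–: carbonyl C bonded to C and to –OCH3 → ester (not ketone + ether).
  CH2OCH2: C–O–C with sp³ carbons on both sides and no adjacent C=O → ether.
  CH(CH2OCH3): pendant –CH2OCH3: C–O–C linkage → ether.
  CH(COCH3): pendant –COCH3: carbonyl C bonded to two carbons → ketone.
  CH(OCH3): pendant –OCH3: C–O–C with sp³ C, no adjacent C=O → ether.
  CH(CH2OH): pendant –CH2OH on an sp³ backbone C → alcohol.
  CH(OH): –OH on an sp³ carbon → alcohol (secondary).
  CH2OCH2: C–O–C with sp³ carbons on both sides and no adjacent C=O → ether.
  CH2COOCH2: –C(=O)–O–C with C on the carbonyl side → ester.
  CH(COOCH3): pendant –COOCH3: carbonyl C bonded to C and –OCH3 → ester.
  CH(OCOCH3): pendant –OC(=O)CH3: an acyloxy group → ester.
  CH2NHCH2: C–N–C with sp³ carbons and no adjacent C=O → amine (secondary).
  COOCH3: –C(=O)OCH3: carbonyl C bonded to C and to –OCH3 → ester (not ketone + ether).
Ether appears at: CH2OCH2, CH(CH2OCH3), CH(OCH3), CH2OCH2 → 4.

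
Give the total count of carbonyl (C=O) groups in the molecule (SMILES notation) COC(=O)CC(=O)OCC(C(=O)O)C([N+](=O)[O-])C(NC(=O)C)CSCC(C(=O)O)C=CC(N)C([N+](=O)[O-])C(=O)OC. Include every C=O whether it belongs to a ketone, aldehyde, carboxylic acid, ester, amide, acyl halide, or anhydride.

6

CH3OOC: ester, 1 C=O (running total 1).
CH2COOCH2: ester, 1 C=O (running total 2).
CH(COOH): carboxylic acid, 1 C=O (running total 3).
CH(NHCOCH3): amide, 1 C=O (running total 4).
CH(COOH): carboxylic acid, 1 C=O (running total 5).
COOCH3: ester, 1 C=O (running total 6).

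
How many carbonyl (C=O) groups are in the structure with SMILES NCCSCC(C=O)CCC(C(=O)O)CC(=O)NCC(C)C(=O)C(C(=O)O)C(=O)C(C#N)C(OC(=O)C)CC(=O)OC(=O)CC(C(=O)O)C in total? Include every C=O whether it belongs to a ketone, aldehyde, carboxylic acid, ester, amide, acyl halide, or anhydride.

CH(CHO): aldehyde, 1 C=O (running total 1).
CH(COOH): carboxylic acid, 1 C=O (running total 2).
CH2CONHCH2: amide, 1 C=O (running total 3).
CO: ketone, 1 C=O (running total 4).
CH(COOH): carboxylic acid, 1 C=O (running total 5).
CO: ketone, 1 C=O (running total 6).
CH(OCOCH3): ester, 1 C=O (running total 7).
CH2CO-O-COCH2: anhydride, 2 C=O (running total 9).
CH(COOH): carboxylic acid, 1 C=O (running total 10).

10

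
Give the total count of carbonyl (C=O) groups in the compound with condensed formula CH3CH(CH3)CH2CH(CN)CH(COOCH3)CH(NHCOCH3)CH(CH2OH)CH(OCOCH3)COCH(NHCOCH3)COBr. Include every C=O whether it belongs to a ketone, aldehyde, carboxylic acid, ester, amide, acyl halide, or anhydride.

CH(COOCH3): ester, 1 C=O (running total 1).
CH(NHCOCH3): amide, 1 C=O (running total 2).
CH(OCOCH3): ester, 1 C=O (running total 3).
CO: ketone, 1 C=O (running total 4).
CH(NHCOCH3): amide, 1 C=O (running total 5).
COBr: acyl halide, 1 C=O (running total 6).

6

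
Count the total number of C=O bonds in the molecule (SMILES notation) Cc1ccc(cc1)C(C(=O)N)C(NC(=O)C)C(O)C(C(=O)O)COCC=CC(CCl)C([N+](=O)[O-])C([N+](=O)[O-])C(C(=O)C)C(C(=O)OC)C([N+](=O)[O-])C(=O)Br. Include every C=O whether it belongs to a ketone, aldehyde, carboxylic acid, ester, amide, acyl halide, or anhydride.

CH(CONH2): amide, 1 C=O (running total 1).
CH(NHCOCH3): amide, 1 C=O (running total 2).
CH(COOH): carboxylic acid, 1 C=O (running total 3).
CH(COCH3): ketone, 1 C=O (running total 4).
CH(COOCH3): ester, 1 C=O (running total 5).
COBr: acyl halide, 1 C=O (running total 6).

6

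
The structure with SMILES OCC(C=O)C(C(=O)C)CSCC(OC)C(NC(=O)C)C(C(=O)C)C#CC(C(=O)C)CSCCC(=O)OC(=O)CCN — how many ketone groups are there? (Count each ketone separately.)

Taking each segment in turn:
  HOCH2: HO– on an sp³ carbon → alcohol.
  CH(CHO): pendant –CHO: carbonyl C bonded to C and H → aldehyde.
  CH(COCH3): pendant –COCH3: carbonyl C bonded to two carbons → ketone.
  CH2SCH2: C–S–C linkage → sulfide (thioether).
  CH(OCH3): pendant –OCH3: C–O–C with sp³ C, no adjacent C=O → ether.
  CH(NHCOCH3): pendant –NHC(=O)CH3: N bonded to a carbonyl → amide (not amine).
  CH(COCH3): pendant –COCH3: carbonyl C bonded to two carbons → ketone.
  C≡C: C≡C triple bond → alkyne.
  CH(COCH3): pendant –COCH3: carbonyl C bonded to two carbons → ketone.
  CH2SCH2: C–S–C linkage → sulfide (thioether).
  CH2CO-O-COCH2: two acyl groups sharing one oxygen, –C(=O)–O–C(=O)– → anhydride.
  CH2NH2: –NH2 on an sp³ carbon with no adjacent C=O → amine.
Ketone appears at: CH(COCH3), CH(COCH3), CH(COCH3) → 3.

3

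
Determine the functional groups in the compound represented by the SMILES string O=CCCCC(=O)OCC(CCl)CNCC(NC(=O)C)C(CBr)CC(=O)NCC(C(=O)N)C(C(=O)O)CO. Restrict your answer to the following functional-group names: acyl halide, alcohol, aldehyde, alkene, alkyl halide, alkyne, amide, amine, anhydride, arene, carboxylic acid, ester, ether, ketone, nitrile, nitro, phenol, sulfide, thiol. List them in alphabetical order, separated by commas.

Working along the chain:
  OHC: terminal –CHO: carbonyl C bonded to H and C → aldehyde.
  CH2COOCH2: –C(=O)–O–C with C on the carbonyl side → ester.
  CH(CH2Cl): pendant –CH2X: halogen on sp³ carbon → alkyl halide.
  CH2NHCH2: C–N–C with sp³ carbons and no adjacent C=O → amine (secondary).
  CH(NHCOCH3): pendant –NHC(=O)CH3: N bonded to a carbonyl → amide (not amine).
  CH(CH2Br): pendant –CH2X: halogen on sp³ carbon → alkyl halide.
  CH2CONHCH2: –C(=O)–N– linkage → amide (the N is not an amine).
  CH(CONH2): pendant –CONH2: carbonyl C bonded to C and N → amide.
  CH(COOH): pendant –COOH: carbonyl C bonded to C and –OH → carboxylic acid.
  CH2OH: –OH on an sp³ carbon → alcohol.

alcohol, aldehyde, alkyl halide, amide, amine, carboxylic acid, ester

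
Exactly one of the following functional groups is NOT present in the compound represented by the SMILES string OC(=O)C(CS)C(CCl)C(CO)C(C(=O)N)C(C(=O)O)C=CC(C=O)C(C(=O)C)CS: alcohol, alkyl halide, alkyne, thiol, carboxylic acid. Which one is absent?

alkyne

carboxylic acid: present (HOOC — –COOH: carbonyl C bonded to –OH and C → carboxylic acid (the –OH is not a separate alcohol)).
alcohol: present (CH(CH2OH) — pendant –CH2OH on an sp³ backbone C → alcohol).
thiol: present (CH(CH2SH) — pendant –CH2SH → thiol).
alkyl halide: present (CH(CH2Cl) — pendant –CH2X: halogen on sp³ carbon → alkyl halide).
alkyne: no segment matches this pattern.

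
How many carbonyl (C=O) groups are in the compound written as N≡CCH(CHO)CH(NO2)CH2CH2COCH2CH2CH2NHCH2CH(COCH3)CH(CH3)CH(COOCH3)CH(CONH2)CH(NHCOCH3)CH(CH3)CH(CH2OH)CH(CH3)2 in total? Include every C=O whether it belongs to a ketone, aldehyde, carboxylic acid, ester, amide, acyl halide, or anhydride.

CH(CHO): aldehyde, 1 C=O (running total 1).
CO: ketone, 1 C=O (running total 2).
CH(COCH3): ketone, 1 C=O (running total 3).
CH(COOCH3): ester, 1 C=O (running total 4).
CH(CONH2): amide, 1 C=O (running total 5).
CH(NHCOCH3): amide, 1 C=O (running total 6).

6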